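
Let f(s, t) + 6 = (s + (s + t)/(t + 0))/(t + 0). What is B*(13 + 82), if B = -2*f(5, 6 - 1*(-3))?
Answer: 81130/81 ≈ 1001.6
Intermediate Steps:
f(s, t) = -6 + (s + (s + t)/t)/t (f(s, t) = -6 + (s + (s + t)/(t + 0))/(t + 0) = -6 + (s + (s + t)/t)/t)
B = 854/81 (B = -2*(-6 + 1/(6 - 1*(-3)) + 5/(6 - 1*(-3)) + 5/(6 - 1*(-3))²) = -2*(-6 + 1/(6 + 3) + 5/(6 + 3) + 5/(6 + 3)²) = -2*(-6 + 1/9 + 5/9 + 5/9²) = -2*(-6 + ⅑ + 5*(⅑) + 5*(1/81)) = -2*(-6 + ⅑ + 5/9 + 5/81) = -2*(-427/81) = 854/81 ≈ 10.543)
B*(13 + 82) = 854*(13 + 82)/81 = (854/81)*95 = 81130/81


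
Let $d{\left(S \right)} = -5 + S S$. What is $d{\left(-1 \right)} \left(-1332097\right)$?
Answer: $5328388$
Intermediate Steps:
$d{\left(S \right)} = -5 + S^{2}$
$d{\left(-1 \right)} \left(-1332097\right) = \left(-5 + \left(-1\right)^{2}\right) \left(-1332097\right) = \left(-5 + 1\right) \left(-1332097\right) = \left(-4\right) \left(-1332097\right) = 5328388$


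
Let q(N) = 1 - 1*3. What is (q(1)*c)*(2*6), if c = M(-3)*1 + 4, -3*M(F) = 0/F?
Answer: -96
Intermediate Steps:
M(F) = 0 (M(F) = -0/F = -⅓*0 = 0)
q(N) = -2 (q(N) = 1 - 3 = -2)
c = 4 (c = 0*1 + 4 = 0 + 4 = 4)
(q(1)*c)*(2*6) = (-2*4)*(2*6) = -8*12 = -96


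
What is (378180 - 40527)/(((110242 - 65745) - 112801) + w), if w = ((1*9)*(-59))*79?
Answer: -112551/36751 ≈ -3.0625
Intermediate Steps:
w = -41949 (w = (9*(-59))*79 = -531*79 = -41949)
(378180 - 40527)/(((110242 - 65745) - 112801) + w) = (378180 - 40527)/(((110242 - 65745) - 112801) - 41949) = 337653/((44497 - 112801) - 41949) = 337653/(-68304 - 41949) = 337653/(-110253) = 337653*(-1/110253) = -112551/36751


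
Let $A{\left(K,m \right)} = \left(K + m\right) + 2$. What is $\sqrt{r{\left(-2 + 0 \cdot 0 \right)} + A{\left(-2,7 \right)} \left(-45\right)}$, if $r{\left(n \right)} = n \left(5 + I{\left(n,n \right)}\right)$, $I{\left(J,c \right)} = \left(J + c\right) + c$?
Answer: $i \sqrt{313} \approx 17.692 i$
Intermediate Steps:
$A{\left(K,m \right)} = 2 + K + m$
$I{\left(J,c \right)} = J + 2 c$
$r{\left(n \right)} = n \left(5 + 3 n\right)$ ($r{\left(n \right)} = n \left(5 + \left(n + 2 n\right)\right) = n \left(5 + 3 n\right)$)
$\sqrt{r{\left(-2 + 0 \cdot 0 \right)} + A{\left(-2,7 \right)} \left(-45\right)} = \sqrt{\left(-2 + 0 \cdot 0\right) \left(5 + 3 \left(-2 + 0 \cdot 0\right)\right) + \left(2 - 2 + 7\right) \left(-45\right)} = \sqrt{\left(-2 + 0\right) \left(5 + 3 \left(-2 + 0\right)\right) + 7 \left(-45\right)} = \sqrt{- 2 \left(5 + 3 \left(-2\right)\right) - 315} = \sqrt{- 2 \left(5 - 6\right) - 315} = \sqrt{\left(-2\right) \left(-1\right) - 315} = \sqrt{2 - 315} = \sqrt{-313} = i \sqrt{313}$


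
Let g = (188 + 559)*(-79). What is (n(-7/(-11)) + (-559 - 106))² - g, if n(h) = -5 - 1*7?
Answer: 517342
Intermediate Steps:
n(h) = -12 (n(h) = -5 - 7 = -12)
g = -59013 (g = 747*(-79) = -59013)
(n(-7/(-11)) + (-559 - 106))² - g = (-12 + (-559 - 106))² - 1*(-59013) = (-12 - 665)² + 59013 = (-677)² + 59013 = 458329 + 59013 = 517342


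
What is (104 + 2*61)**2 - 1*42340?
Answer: 8736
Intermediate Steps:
(104 + 2*61)**2 - 1*42340 = (104 + 122)**2 - 42340 = 226**2 - 42340 = 51076 - 42340 = 8736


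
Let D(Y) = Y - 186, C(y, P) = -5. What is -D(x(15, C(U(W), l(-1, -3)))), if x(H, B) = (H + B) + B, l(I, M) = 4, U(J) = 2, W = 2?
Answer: 181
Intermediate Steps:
x(H, B) = H + 2*B (x(H, B) = (B + H) + B = H + 2*B)
D(Y) = -186 + Y
-D(x(15, C(U(W), l(-1, -3)))) = -(-186 + (15 + 2*(-5))) = -(-186 + (15 - 10)) = -(-186 + 5) = -1*(-181) = 181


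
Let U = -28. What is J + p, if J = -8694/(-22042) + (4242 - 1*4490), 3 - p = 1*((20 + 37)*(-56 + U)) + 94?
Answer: 49036776/11021 ≈ 4449.4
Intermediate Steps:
p = 4697 (p = 3 - (1*((20 + 37)*(-56 - 28)) + 94) = 3 - (1*(57*(-84)) + 94) = 3 - (1*(-4788) + 94) = 3 - (-4788 + 94) = 3 - 1*(-4694) = 3 + 4694 = 4697)
J = -2728861/11021 (J = -8694*(-1/22042) + (4242 - 4490) = 4347/11021 - 248 = -2728861/11021 ≈ -247.61)
J + p = -2728861/11021 + 4697 = 49036776/11021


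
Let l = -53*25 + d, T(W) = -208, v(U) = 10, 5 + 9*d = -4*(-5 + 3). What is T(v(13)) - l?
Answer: 3350/3 ≈ 1116.7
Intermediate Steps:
d = 1/3 (d = -5/9 + (-4*(-5 + 3))/9 = -5/9 + (-4*(-2))/9 = -5/9 + (1/9)*8 = -5/9 + 8/9 = 1/3 ≈ 0.33333)
l = -3974/3 (l = -53*25 + 1/3 = -1325 + 1/3 = -3974/3 ≈ -1324.7)
T(v(13)) - l = -208 - 1*(-3974/3) = -208 + 3974/3 = 3350/3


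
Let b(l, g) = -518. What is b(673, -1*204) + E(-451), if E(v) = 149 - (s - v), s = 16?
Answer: -836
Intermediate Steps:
E(v) = 133 + v (E(v) = 149 - (16 - v) = 149 + (-16 + v) = 133 + v)
b(673, -1*204) + E(-451) = -518 + (133 - 451) = -518 - 318 = -836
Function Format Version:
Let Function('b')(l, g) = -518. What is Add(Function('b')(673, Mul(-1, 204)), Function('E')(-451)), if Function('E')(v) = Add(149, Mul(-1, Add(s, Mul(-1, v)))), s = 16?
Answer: -836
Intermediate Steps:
Function('E')(v) = Add(133, v) (Function('E')(v) = Add(149, Mul(-1, Add(16, Mul(-1, v)))) = Add(149, Add(-16, v)) = Add(133, v))
Add(Function('b')(673, Mul(-1, 204)), Function('E')(-451)) = Add(-518, Add(133, -451)) = Add(-518, -318) = -836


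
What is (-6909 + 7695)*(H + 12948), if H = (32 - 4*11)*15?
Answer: 10035648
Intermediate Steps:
H = -180 (H = (32 - 44)*15 = -12*15 = -180)
(-6909 + 7695)*(H + 12948) = (-6909 + 7695)*(-180 + 12948) = 786*12768 = 10035648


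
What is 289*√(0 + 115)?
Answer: 289*√115 ≈ 3099.2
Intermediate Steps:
289*√(0 + 115) = 289*√115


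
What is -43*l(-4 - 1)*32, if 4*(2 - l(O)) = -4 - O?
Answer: -2408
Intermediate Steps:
l(O) = 3 + O/4 (l(O) = 2 - (-4 - O)/4 = 2 + (1 + O/4) = 3 + O/4)
-43*l(-4 - 1)*32 = -43*(3 + (-4 - 1)/4)*32 = -43*(3 + (¼)*(-5))*32 = -43*(3 - 5/4)*32 = -43*7/4*32 = -301/4*32 = -2408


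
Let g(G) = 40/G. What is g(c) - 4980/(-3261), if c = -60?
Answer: 2806/3261 ≈ 0.86047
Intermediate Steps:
g(c) - 4980/(-3261) = 40/(-60) - 4980/(-3261) = 40*(-1/60) - 4980*(-1)/3261 = -2/3 - 1*(-1660/1087) = -2/3 + 1660/1087 = 2806/3261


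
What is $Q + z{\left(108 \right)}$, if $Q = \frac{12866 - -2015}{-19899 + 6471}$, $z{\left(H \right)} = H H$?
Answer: $\frac{156609311}{13428} \approx 11663.0$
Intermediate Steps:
$z{\left(H \right)} = H^{2}$
$Q = - \frac{14881}{13428}$ ($Q = \frac{12866 + \left(-6783 + 8798\right)}{-13428} = \left(12866 + 2015\right) \left(- \frac{1}{13428}\right) = 14881 \left(- \frac{1}{13428}\right) = - \frac{14881}{13428} \approx -1.1082$)
$Q + z{\left(108 \right)} = - \frac{14881}{13428} + 108^{2} = - \frac{14881}{13428} + 11664 = \frac{156609311}{13428}$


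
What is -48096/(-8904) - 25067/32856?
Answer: 56543567/12189576 ≈ 4.6387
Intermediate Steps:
-48096/(-8904) - 25067/32856 = -48096*(-1/8904) - 25067*1/32856 = 2004/371 - 25067/32856 = 56543567/12189576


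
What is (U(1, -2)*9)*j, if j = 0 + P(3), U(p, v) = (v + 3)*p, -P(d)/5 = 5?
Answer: -225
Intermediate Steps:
P(d) = -25 (P(d) = -5*5 = -25)
U(p, v) = p*(3 + v) (U(p, v) = (3 + v)*p = p*(3 + v))
j = -25 (j = 0 - 25 = -25)
(U(1, -2)*9)*j = ((1*(3 - 2))*9)*(-25) = ((1*1)*9)*(-25) = (1*9)*(-25) = 9*(-25) = -225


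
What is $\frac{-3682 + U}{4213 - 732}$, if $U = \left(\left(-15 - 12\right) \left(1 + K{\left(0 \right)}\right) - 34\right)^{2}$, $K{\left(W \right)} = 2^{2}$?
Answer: $\frac{24879}{3481} \approx 7.1471$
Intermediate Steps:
$K{\left(W \right)} = 4$
$U = 28561$ ($U = \left(\left(-15 - 12\right) \left(1 + 4\right) - 34\right)^{2} = \left(\left(-27\right) 5 - 34\right)^{2} = \left(-135 - 34\right)^{2} = \left(-169\right)^{2} = 28561$)
$\frac{-3682 + U}{4213 - 732} = \frac{-3682 + 28561}{4213 - 732} = \frac{24879}{3481}$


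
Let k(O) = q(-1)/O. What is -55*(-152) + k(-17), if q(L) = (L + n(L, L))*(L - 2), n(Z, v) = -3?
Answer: 142108/17 ≈ 8359.3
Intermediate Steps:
q(L) = (-3 + L)*(-2 + L) (q(L) = (L - 3)*(L - 2) = (-3 + L)*(-2 + L))
k(O) = 12/O (k(O) = (6 + (-1)² - 5*(-1))/O = (6 + 1 + 5)/O = 12/O)
-55*(-152) + k(-17) = -55*(-152) + 12/(-17) = 8360 + 12*(-1/17) = 8360 - 12/17 = 142108/17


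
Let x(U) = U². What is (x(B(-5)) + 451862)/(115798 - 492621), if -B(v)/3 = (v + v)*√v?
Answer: -447362/376823 ≈ -1.1872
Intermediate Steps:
B(v) = -6*v^(3/2) (B(v) = -3*(v + v)*√v = -3*2*v*√v = -6*v^(3/2))
(x(B(-5)) + 451862)/(115798 - 492621) = ((-(-30)*I*√5)² + 451862)/(115798 - 492621) = ((-(-30)*I*√5)² + 451862)/(-376823) = ((30*I*√5)² + 451862)*(-1/376823) = (-4500 + 451862)*(-1/376823) = 447362*(-1/376823) = -447362/376823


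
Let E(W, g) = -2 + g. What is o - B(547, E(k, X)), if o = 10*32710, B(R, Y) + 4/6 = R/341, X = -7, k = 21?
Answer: 334622341/1023 ≈ 3.2710e+5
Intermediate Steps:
B(R, Y) = -2/3 + R/341
o = 327100
o - B(547, E(k, X)) = 327100 - (-2/3 + (1/341)*547) = 327100 - (-2/3 + 547/341) = 327100 - 1*959/1023 = 327100 - 959/1023 = 334622341/1023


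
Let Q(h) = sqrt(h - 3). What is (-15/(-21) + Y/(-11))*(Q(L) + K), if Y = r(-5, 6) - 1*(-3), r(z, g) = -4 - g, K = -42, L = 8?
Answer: -624/11 + 104*sqrt(5)/77 ≈ -53.707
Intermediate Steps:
Y = -7 (Y = (-4 - 1*6) - 1*(-3) = (-4 - 6) + 3 = -10 + 3 = -7)
Q(h) = sqrt(-3 + h)
(-15/(-21) + Y/(-11))*(Q(L) + K) = (-15/(-21) - 7/(-11))*(sqrt(-3 + 8) - 42) = (-15*(-1/21) - 7*(-1/11))*(sqrt(5) - 42) = (5/7 + 7/11)*(-42 + sqrt(5)) = 104*(-42 + sqrt(5))/77 = -624/11 + 104*sqrt(5)/77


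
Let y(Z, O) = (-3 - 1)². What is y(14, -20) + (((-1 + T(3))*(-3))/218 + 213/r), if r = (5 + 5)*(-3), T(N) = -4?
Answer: 4888/545 ≈ 8.9688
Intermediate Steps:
y(Z, O) = 16 (y(Z, O) = (-4)² = 16)
r = -30 (r = 10*(-3) = -30)
y(14, -20) + (((-1 + T(3))*(-3))/218 + 213/r) = 16 + (((-1 - 4)*(-3))/218 + 213/(-30)) = 16 + (-5*(-3)*(1/218) + 213*(-1/30)) = 16 + (15*(1/218) - 71/10) = 16 + (15/218 - 71/10) = 16 - 3832/545 = 4888/545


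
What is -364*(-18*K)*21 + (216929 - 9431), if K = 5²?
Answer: 3647298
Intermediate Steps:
K = 25
-364*(-18*K)*21 + (216929 - 9431) = -364*(-18*25)*21 + (216929 - 9431) = -(-163800)*21 + 207498 = -364*(-9450) + 207498 = 3439800 + 207498 = 3647298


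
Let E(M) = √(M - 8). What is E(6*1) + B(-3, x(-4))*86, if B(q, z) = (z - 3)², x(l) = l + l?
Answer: 10406 + I*√2 ≈ 10406.0 + 1.4142*I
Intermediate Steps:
x(l) = 2*l
B(q, z) = (-3 + z)²
E(M) = √(-8 + M)
E(6*1) + B(-3, x(-4))*86 = √(-8 + 6*1) + (-3 + 2*(-4))²*86 = √(-8 + 6) + (-3 - 8)²*86 = √(-2) + (-11)²*86 = I*√2 + 121*86 = I*√2 + 10406 = 10406 + I*√2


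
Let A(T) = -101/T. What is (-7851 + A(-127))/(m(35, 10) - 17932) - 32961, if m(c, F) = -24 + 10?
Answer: -37560901243/1139571 ≈ -32961.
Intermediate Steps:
m(c, F) = -14
(-7851 + A(-127))/(m(35, 10) - 17932) - 32961 = (-7851 - 101/(-127))/(-14 - 17932) - 32961 = (-7851 - 101*(-1/127))/(-17946) - 32961 = (-7851 + 101/127)*(-1/17946) - 32961 = -996976/127*(-1/17946) - 32961 = 498488/1139571 - 32961 = -37560901243/1139571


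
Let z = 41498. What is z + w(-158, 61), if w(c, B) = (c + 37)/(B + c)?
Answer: 4025427/97 ≈ 41499.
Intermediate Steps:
w(c, B) = (37 + c)/(B + c)
z + w(-158, 61) = 41498 + (37 - 158)/(61 - 158) = 41498 - 121/(-97) = 41498 - 1/97*(-121) = 41498 + 121/97 = 4025427/97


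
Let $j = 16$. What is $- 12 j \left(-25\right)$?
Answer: $4800$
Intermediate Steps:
$- 12 j \left(-25\right) = \left(-12\right) 16 \left(-25\right) = \left(-192\right) \left(-25\right) = 4800$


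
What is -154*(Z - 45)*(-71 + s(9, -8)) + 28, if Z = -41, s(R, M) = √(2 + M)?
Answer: -940296 + 13244*I*√6 ≈ -9.403e+5 + 32441.0*I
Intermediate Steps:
-154*(Z - 45)*(-71 + s(9, -8)) + 28 = -154*(-41 - 45)*(-71 + √(2 - 8)) + 28 = -(-13244)*(-71 + √(-6)) + 28 = -(-13244)*(-71 + I*√6) + 28 = -154*(6106 - 86*I*√6) + 28 = (-940324 + 13244*I*√6) + 28 = -940296 + 13244*I*√6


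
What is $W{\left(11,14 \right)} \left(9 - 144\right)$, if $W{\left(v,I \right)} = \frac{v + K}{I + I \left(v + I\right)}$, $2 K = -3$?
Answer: $- \frac{2565}{728} \approx -3.5233$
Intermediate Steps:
$K = - \frac{3}{2}$ ($K = \frac{1}{2} \left(-3\right) = - \frac{3}{2} \approx -1.5$)
$W{\left(v,I \right)} = \frac{- \frac{3}{2} + v}{I + I \left(I + v\right)}$ ($W{\left(v,I \right)} = \frac{v - \frac{3}{2}}{I + I \left(v + I\right)} = \frac{- \frac{3}{2} + v}{I + I \left(I + v\right)}$)
$W{\left(11,14 \right)} \left(9 - 144\right) = \frac{- \frac{3}{2} + 11}{14 \left(1 + 14 + 11\right)} \left(9 - 144\right) = \frac{1}{14} \cdot \frac{1}{26} \cdot \frac{19}{2} \left(-135\right) = \frac{19}{728} \left(-135\right) = - \frac{2565}{728}$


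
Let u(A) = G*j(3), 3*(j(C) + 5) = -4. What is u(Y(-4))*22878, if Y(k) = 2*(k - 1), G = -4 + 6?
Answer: -289788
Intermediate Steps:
G = 2
j(C) = -19/3 (j(C) = -5 + (⅓)*(-4) = -5 - 4/3 = -19/3)
Y(k) = -2 + 2*k (Y(k) = 2*(-1 + k) = -2 + 2*k)
u(A) = -38/3 (u(A) = 2*(-19/3) = -38/3)
u(Y(-4))*22878 = -38/3*22878 = -289788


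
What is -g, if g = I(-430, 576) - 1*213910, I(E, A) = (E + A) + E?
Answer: 214194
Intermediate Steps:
I(E, A) = A + 2*E (I(E, A) = (A + E) + E = A + 2*E)
g = -214194 (g = (576 + 2*(-430)) - 1*213910 = (576 - 860) - 213910 = -284 - 213910 = -214194)
-g = -1*(-214194) = 214194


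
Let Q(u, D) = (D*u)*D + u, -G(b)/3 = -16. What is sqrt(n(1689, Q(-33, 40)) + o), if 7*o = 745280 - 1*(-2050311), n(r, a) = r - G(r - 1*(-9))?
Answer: sqrt(19649546)/7 ≈ 633.25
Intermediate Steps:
G(b) = 48 (G(b) = -3*(-16) = 48)
Q(u, D) = u + u*D**2 (Q(u, D) = u*D**2 + u = u + u*D**2)
n(r, a) = -48 + r (n(r, a) = r - 1*48 = r - 48 = -48 + r)
o = 2795591/7 (o = (745280 - 1*(-2050311))/7 = (745280 + 2050311)/7 = (1/7)*2795591 = 2795591/7 ≈ 3.9937e+5)
sqrt(n(1689, Q(-33, 40)) + o) = sqrt((-48 + 1689) + 2795591/7) = sqrt(1641 + 2795591/7) = sqrt(2807078/7) = sqrt(19649546)/7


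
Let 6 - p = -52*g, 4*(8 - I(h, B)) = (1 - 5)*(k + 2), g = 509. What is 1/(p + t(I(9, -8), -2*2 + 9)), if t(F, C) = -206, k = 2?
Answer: 1/26268 ≈ 3.8069e-5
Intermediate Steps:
I(h, B) = 12 (I(h, B) = 8 - (1 - 5)*(2 + 2)/4 = 8 - (-1)*4 = 8 - ¼*(-16) = 8 + 4 = 12)
p = 26474 (p = 6 - (-52)*509 = 6 - 1*(-26468) = 6 + 26468 = 26474)
1/(p + t(I(9, -8), -2*2 + 9)) = 1/(26474 - 206) = 1/26268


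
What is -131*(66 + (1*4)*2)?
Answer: -9694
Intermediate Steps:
-131*(66 + (1*4)*2) = -131*(66 + 4*2) = -131*(66 + 8) = -131*74 = -9694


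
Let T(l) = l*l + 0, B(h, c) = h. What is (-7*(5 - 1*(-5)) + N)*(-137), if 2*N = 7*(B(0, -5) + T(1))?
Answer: 18221/2 ≈ 9110.5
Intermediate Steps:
T(l) = l² (T(l) = l² + 0 = l²)
N = 7/2 (N = (7*(0 + 1²))/2 = (7*(0 + 1))/2 = (7*1)/2 = (½)*7 = 7/2 ≈ 3.5000)
(-7*(5 - 1*(-5)) + N)*(-137) = (-7*(5 - 1*(-5)) + 7/2)*(-137) = (-7*(5 + 5) + 7/2)*(-137) = (-7*10 + 7/2)*(-137) = (-70 + 7/2)*(-137) = -133/2*(-137) = 18221/2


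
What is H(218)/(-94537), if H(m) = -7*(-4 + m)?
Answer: 1498/94537 ≈ 0.015846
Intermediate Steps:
H(m) = 28 - 7*m
H(218)/(-94537) = (28 - 7*218)/(-94537) = (28 - 1526)*(-1/94537) = -1498*(-1/94537) = 1498/94537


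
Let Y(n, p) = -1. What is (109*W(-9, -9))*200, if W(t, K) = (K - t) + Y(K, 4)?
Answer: -21800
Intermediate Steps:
W(t, K) = -1 + K - t (W(t, K) = (K - t) - 1 = -1 + K - t)
(109*W(-9, -9))*200 = (109*(-1 - 9 - 1*(-9)))*200 = (109*(-1 - 9 + 9))*200 = (109*(-1))*200 = -109*200 = -21800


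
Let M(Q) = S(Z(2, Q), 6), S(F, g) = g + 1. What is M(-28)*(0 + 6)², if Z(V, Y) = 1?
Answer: 252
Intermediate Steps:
S(F, g) = 1 + g
M(Q) = 7 (M(Q) = 1 + 6 = 7)
M(-28)*(0 + 6)² = 7*(0 + 6)² = 7*6² = 7*36 = 252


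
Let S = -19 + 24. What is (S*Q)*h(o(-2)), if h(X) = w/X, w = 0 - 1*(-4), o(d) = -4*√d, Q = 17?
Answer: 85*I*√2/2 ≈ 60.104*I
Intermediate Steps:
S = 5
w = 4 (w = 0 + 4 = 4)
h(X) = 4/X
(S*Q)*h(o(-2)) = (5*17)*(4/((-4*I*√2))) = 85*(4/((-4*I*√2))) = 85*(4*(I*√2/8)) = 85*(I*√2/2) = 85*I*√2/2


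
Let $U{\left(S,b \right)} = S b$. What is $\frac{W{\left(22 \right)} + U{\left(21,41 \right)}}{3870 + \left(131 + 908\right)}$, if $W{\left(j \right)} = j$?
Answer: $\frac{883}{4909} \approx 0.17987$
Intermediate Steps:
$\frac{W{\left(22 \right)} + U{\left(21,41 \right)}}{3870 + \left(131 + 908\right)} = \frac{22 + 21 \cdot 41}{3870 + \left(131 + 908\right)} = \frac{22 + 861}{3870 + 1039} = \frac{883}{4909}$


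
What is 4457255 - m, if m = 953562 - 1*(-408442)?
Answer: 3095251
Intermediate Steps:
m = 1362004 (m = 953562 + 408442 = 1362004)
4457255 - m = 4457255 - 1*1362004 = 4457255 - 1362004 = 3095251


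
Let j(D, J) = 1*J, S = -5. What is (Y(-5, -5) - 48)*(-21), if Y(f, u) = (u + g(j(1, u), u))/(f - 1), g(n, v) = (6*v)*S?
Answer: 3031/2 ≈ 1515.5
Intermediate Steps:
j(D, J) = J
g(n, v) = -30*v (g(n, v) = (6*v)*(-5) = -30*v)
Y(f, u) = -29*u/(-1 + f) (Y(f, u) = (u - 30*u)/(f - 1) = (-29*u)/(-1 + f) = -29*u/(-1 + f))
(Y(-5, -5) - 48)*(-21) = (-29*(-5)/(-1 - 5) - 48)*(-21) = (-29*(-5)/(-6) - 48)*(-21) = (-29*(-5)*(-⅙) - 48)*(-21) = (-145/6 - 48)*(-21) = -433/6*(-21) = 3031/2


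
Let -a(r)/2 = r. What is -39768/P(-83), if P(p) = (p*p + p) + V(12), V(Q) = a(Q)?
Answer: -19884/3391 ≈ -5.8638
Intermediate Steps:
a(r) = -2*r
V(Q) = -2*Q
P(p) = -24 + p + p² (P(p) = (p*p + p) - 2*12 = (p² + p) - 24 = (p + p²) - 24 = -24 + p + p²)
-39768/P(-83) = -39768/(-24 - 83 + (-83)²) = -39768/(-24 - 83 + 6889) = -39768/6782 = -39768*1/6782 = -19884/3391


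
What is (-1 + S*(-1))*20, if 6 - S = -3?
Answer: -200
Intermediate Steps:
S = 9 (S = 6 - 1*(-3) = 6 + 3 = 9)
(-1 + S*(-1))*20 = (-1 + 9*(-1))*20 = (-1 - 9)*20 = -10*20 = -200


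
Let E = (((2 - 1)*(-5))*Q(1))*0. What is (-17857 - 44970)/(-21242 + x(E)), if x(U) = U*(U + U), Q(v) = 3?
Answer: 62827/21242 ≈ 2.9577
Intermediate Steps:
E = 0 (E = (((2 - 1)*(-5))*3)*0 = ((1*(-5))*3)*0 = -5*3*0 = -15*0 = 0)
x(U) = 2*U² (x(U) = U*(2*U) = 2*U²)
(-17857 - 44970)/(-21242 + x(E)) = (-17857 - 44970)/(-21242 + 2*0²) = -62827/(-21242 + 2*0) = -62827/(-21242 + 0) = -62827/(-21242) = -62827*(-1/21242) = 62827/21242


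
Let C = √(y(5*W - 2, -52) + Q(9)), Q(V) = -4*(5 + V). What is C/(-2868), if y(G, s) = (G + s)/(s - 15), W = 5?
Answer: -I*√249441/192156 ≈ -0.0025991*I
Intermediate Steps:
Q(V) = -20 - 4*V
y(G, s) = (G + s)/(-15 + s)
C = I*√249441/67 (C = √(((5*5 - 2) - 52)/(-15 - 52) + (-20 - 4*9)) = √(((25 - 2) - 52)/(-67) + (-20 - 36)) = √(-(23 - 52)/67 - 56) = √(-1/67*(-29) - 56) = √(29/67 - 56) = √(-3723/67) = I*√249441/67 ≈ 7.4543*I)
C/(-2868) = (I*√249441/67)/(-2868) = (I*√249441/67)*(-1/2868) = -I*√249441/192156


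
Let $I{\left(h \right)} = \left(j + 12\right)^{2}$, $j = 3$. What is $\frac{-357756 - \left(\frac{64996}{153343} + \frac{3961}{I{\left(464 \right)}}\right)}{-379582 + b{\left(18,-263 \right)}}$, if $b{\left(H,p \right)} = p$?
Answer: $\frac{12343982135023}{13105478662875} \approx 0.94189$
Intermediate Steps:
$I{\left(h \right)} = 225$ ($I{\left(h \right)} = \left(3 + 12\right)^{2} = 15^{2} = 225$)
$\frac{-357756 - \left(\frac{64996}{153343} + \frac{3961}{I{\left(464 \right)}}\right)}{-379582 + b{\left(18,-263 \right)}} = \frac{-357756 - \left(\frac{3961}{225} + \frac{64996}{153343}\right)}{-379582 - 263} = \frac{-357756 - \frac{622015723}{34502175}}{-379845} = \left(-357756 - \frac{622015723}{34502175}\right) \left(- \frac{1}{379845}\right) = \left(- \frac{12343982135023}{34502175}\right) \left(- \frac{1}{379845}\right) = \frac{12343982135023}{13105478662875}$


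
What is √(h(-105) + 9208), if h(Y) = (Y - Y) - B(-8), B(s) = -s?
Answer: 20*√23 ≈ 95.917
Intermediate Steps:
h(Y) = -8 (h(Y) = (Y - Y) - (-1)*(-8) = 0 - 1*8 = 0 - 8 = -8)
√(h(-105) + 9208) = √(-8 + 9208) = √9200 = 20*√23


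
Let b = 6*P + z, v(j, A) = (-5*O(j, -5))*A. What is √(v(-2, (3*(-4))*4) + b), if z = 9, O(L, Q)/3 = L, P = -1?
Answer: I*√1437 ≈ 37.908*I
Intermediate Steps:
O(L, Q) = 3*L
v(j, A) = -15*A*j (v(j, A) = (-15*j)*A = -15*A*j)
b = 3 (b = 6*(-1) + 9 = -6 + 9 = 3)
√(v(-2, (3*(-4))*4) + b) = √(-15*(3*(-4))*4*(-2) + 3) = √(-15*(-12*4)*(-2) + 3) = √(-15*(-48)*(-2) + 3) = √(-1440 + 3) = √(-1437) = I*√1437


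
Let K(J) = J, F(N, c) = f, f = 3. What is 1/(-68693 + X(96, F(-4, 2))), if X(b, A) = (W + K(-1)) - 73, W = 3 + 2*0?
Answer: -1/68764 ≈ -1.4542e-5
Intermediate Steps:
W = 3 (W = 3 + 0 = 3)
F(N, c) = 3
X(b, A) = -71 (X(b, A) = (3 - 1) - 73 = 2 - 73 = -71)
1/(-68693 + X(96, F(-4, 2))) = 1/(-68693 - 71) = 1/(-68764) = -1/68764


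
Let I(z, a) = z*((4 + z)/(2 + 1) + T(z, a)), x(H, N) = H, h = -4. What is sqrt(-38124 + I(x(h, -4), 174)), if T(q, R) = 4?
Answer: 2*I*sqrt(9535) ≈ 195.29*I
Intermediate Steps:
I(z, a) = z*(16/3 + z/3) (I(z, a) = z*((4 + z)/(2 + 1) + 4) = z*((4 + z)/3 + 4) = z*((4 + z)*(1/3) + 4) = z*((4/3 + z/3) + 4) = z*(16/3 + z/3))
sqrt(-38124 + I(x(h, -4), 174)) = sqrt(-38124 + (1/3)*(-4)*(16 - 4)) = sqrt(-38124 + (1/3)*(-4)*12) = sqrt(-38124 - 16) = sqrt(-38140) = 2*I*sqrt(9535)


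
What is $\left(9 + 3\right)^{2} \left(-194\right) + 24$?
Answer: $-27912$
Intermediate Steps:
$\left(9 + 3\right)^{2} \left(-194\right) + 24 = 12^{2} \left(-194\right) + 24 = 144 \left(-194\right) + 24 = -27936 + 24 = -27912$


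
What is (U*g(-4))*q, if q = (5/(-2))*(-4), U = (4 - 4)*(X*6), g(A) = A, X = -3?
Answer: 0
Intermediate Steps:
U = 0 (U = (4 - 4)*(-3*6) = 0*(-18) = 0)
q = 10 (q = (5*(-½))*(-4) = -5/2*(-4) = 10)
(U*g(-4))*q = (0*(-4))*10 = 0*10 = 0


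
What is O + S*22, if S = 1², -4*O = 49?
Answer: 39/4 ≈ 9.7500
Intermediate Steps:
O = -49/4 (O = -¼*49 = -49/4 ≈ -12.250)
S = 1
O + S*22 = -49/4 + 1*22 = -49/4 + 22 = 39/4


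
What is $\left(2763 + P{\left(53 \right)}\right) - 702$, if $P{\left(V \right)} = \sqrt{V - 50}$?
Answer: $2061 + \sqrt{3} \approx 2062.7$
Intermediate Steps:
$P{\left(V \right)} = \sqrt{-50 + V}$
$\left(2763 + P{\left(53 \right)}\right) - 702 = \left(2763 + \sqrt{-50 + 53}\right) - 702 = \left(2763 + \sqrt{3}\right) - 702 = 2061 + \sqrt{3}$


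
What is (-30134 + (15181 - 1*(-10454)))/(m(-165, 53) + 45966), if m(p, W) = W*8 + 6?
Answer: -4499/46396 ≈ -0.096970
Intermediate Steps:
m(p, W) = 6 + 8*W (m(p, W) = 8*W + 6 = 6 + 8*W)
(-30134 + (15181 - 1*(-10454)))/(m(-165, 53) + 45966) = (-30134 + (15181 - 1*(-10454)))/((6 + 8*53) + 45966) = (-30134 + (15181 + 10454))/((6 + 424) + 45966) = (-30134 + 25635)/(430 + 45966) = -4499/46396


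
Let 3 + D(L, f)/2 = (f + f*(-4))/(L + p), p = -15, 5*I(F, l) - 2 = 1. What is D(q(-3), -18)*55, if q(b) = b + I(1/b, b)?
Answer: -19470/29 ≈ -671.38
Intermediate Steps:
I(F, l) = 3/5 (I(F, l) = 2/5 + (1/5)*1 = 2/5 + 1/5 = 3/5)
q(b) = 3/5 + b (q(b) = b + 3/5 = 3/5 + b)
D(L, f) = -6 - 6*f/(-15 + L) (D(L, f) = -6 + 2*((f + f*(-4))/(L - 15)) = -6 + 2*((f - 4*f)/(-15 + L)) = -6 + 2*((-3*f)/(-15 + L)) = -6 + 2*(-3*f/(-15 + L)) = -6 - 6*f/(-15 + L))
D(q(-3), -18)*55 = (6*(15 - (3/5 - 3) - 1*(-18))/(-15 + (3/5 - 3)))*55 = (6*(15 - 1*(-12/5) + 18)/(-15 - 12/5))*55 = (6*(15 + 12/5 + 18)/(-87/5))*55 = (6*(-5/87)*(177/5))*55 = -354/29*55 = -19470/29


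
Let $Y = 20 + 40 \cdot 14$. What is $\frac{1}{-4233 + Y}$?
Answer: $- \frac{1}{3653} \approx -0.00027375$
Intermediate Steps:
$Y = 580$ ($Y = 20 + 560 = 580$)
$\frac{1}{-4233 + Y} = \frac{1}{-4233 + 580} = \frac{1}{-3653} = - \frac{1}{3653}$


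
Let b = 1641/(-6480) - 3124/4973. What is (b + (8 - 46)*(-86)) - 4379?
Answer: -11943474551/10741680 ≈ -1111.9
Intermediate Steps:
b = -9468071/10741680 (b = 1641*(-1/6480) - 3124*1/4973 = -547/2160 - 3124/4973 = -9468071/10741680 ≈ -0.88143)
(b + (8 - 46)*(-86)) - 4379 = (-9468071/10741680 + (8 - 46)*(-86)) - 4379 = (-9468071/10741680 - 38*(-86)) - 4379 = (-9468071/10741680 + 3268) - 4379 = 35094342169/10741680 - 4379 = -11943474551/10741680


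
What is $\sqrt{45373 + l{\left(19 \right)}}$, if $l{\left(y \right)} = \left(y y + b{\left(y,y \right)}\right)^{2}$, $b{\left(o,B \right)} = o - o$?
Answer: $\sqrt{175694} \approx 419.16$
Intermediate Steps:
$b{\left(o,B \right)} = 0$
$l{\left(y \right)} = y^{4}$ ($l{\left(y \right)} = \left(y y + 0\right)^{2} = \left(y^{2} + 0\right)^{2} = \left(y^{2}\right)^{2} = y^{4}$)
$\sqrt{45373 + l{\left(19 \right)}} = \sqrt{45373 + 19^{4}} = \sqrt{45373 + 130321} = \sqrt{175694}$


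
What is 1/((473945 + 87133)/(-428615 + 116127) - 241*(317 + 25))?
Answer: -156244/12878223507 ≈ -1.2132e-5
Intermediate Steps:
1/((473945 + 87133)/(-428615 + 116127) - 241*(317 + 25)) = 1/(561078/(-312488) - 241*342) = 1/(561078*(-1/312488) - 1*82422) = 1/(-280539/156244 - 82422) = 1/(-12878223507/156244) = -156244/12878223507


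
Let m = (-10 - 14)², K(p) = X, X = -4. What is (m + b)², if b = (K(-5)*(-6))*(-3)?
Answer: 254016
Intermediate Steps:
K(p) = -4
m = 576 (m = (-24)² = 576)
b = -72 (b = -4*(-6)*(-3) = 24*(-3) = -72)
(m + b)² = (576 - 72)² = 504² = 254016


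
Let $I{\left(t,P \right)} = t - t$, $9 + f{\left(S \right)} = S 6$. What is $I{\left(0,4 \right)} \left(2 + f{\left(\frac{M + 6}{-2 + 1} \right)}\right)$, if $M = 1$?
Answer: $0$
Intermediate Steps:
$f{\left(S \right)} = -9 + 6 S$ ($f{\left(S \right)} = -9 + S 6 = -9 + 6 S$)
$I{\left(t,P \right)} = 0$
$I{\left(0,4 \right)} \left(2 + f{\left(\frac{M + 6}{-2 + 1} \right)}\right) = 0 \left(2 + \left(-9 + 6 \frac{1 + 6}{-2 + 1}\right)\right) = 0 \left(2 + \left(-9 + 6 \frac{7}{-1}\right)\right) = 0 \left(2 + \left(-9 + 6 \cdot 7 \left(-1\right)\right)\right) = 0 \left(2 + \left(-9 + 6 \left(-7\right)\right)\right) = 0 \left(2 - 51\right) = 0 \left(-49\right) = 0$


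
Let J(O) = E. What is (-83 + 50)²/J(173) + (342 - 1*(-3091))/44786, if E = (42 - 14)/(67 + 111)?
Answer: 155026856/22393 ≈ 6923.0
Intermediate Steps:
E = 14/89 (E = 28/178 = 28*(1/178) = 14/89 ≈ 0.15730)
J(O) = 14/89
(-83 + 50)²/J(173) + (342 - 1*(-3091))/44786 = (-83 + 50)²/(14/89) + (342 - 1*(-3091))/44786 = (-33)²*(89/14) + (342 + 3091)*(1/44786) = 1089*(89/14) + 3433*(1/44786) = 96921/14 + 3433/44786 = 155026856/22393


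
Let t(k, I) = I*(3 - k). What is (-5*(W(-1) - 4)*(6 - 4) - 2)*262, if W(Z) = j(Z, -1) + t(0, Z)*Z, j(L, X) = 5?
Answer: -11004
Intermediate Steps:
W(Z) = 5 + 3*Z² (W(Z) = 5 + (Z*(3 - 1*0))*Z = 5 + (Z*(3 + 0))*Z = 5 + (Z*3)*Z = 5 + (3*Z)*Z = 5 + 3*Z²)
(-5*(W(-1) - 4)*(6 - 4) - 2)*262 = (-5*((5 + 3*(-1)²) - 4)*(6 - 4) - 2)*262 = (-5*((5 + 3*1) - 4)*2 - 2)*262 = (-5*((5 + 3) - 4)*2 - 2)*262 = (-5*(8 - 4)*2 - 2)*262 = (-20*2 - 2)*262 = (-5*8 - 2)*262 = (-40 - 2)*262 = -42*262 = -11004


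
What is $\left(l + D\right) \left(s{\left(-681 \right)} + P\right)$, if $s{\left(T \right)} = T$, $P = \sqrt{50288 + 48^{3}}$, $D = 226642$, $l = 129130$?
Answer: $-242280732 + 1423088 \sqrt{10055} \approx -9.9581 \cdot 10^{7}$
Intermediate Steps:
$P = 4 \sqrt{10055}$ ($P = \sqrt{50288 + 110592} = \sqrt{160880} = 4 \sqrt{10055} \approx 401.1$)
$\left(l + D\right) \left(s{\left(-681 \right)} + P\right) = \left(129130 + 226642\right) \left(-681 + 4 \sqrt{10055}\right) = 355772 \left(-681 + 4 \sqrt{10055}\right) = -242280732 + 1423088 \sqrt{10055}$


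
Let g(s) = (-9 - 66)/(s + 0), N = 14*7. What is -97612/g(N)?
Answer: 9565976/75 ≈ 1.2755e+5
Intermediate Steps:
N = 98
g(s) = -75/s
-97612/g(N) = -97612/((-75/98)) = -97612/((-75*1/98)) = -97612/(-75/98) = -97612*(-98/75) = 9565976/75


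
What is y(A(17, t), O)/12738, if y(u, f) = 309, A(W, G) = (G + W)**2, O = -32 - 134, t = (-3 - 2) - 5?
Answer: 103/4246 ≈ 0.024258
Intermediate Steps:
t = -10 (t = -5 - 5 = -10)
O = -166
y(A(17, t), O)/12738 = 309/12738 = 309*(1/12738) = 103/4246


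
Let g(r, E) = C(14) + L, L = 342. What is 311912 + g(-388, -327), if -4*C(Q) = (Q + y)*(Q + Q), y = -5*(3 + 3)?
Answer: 312366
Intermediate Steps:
y = -30 (y = -5*6 = -30)
C(Q) = -Q*(-30 + Q)/2 (C(Q) = -(Q - 30)*(Q + Q)/4 = -(-30 + Q)*2*Q/4 = -Q*(-30 + Q)/2)
g(r, E) = 454 (g(r, E) = (1/2)*14*(30 - 1*14) + 342 = (1/2)*14*(30 - 14) + 342 = (1/2)*14*16 + 342 = 112 + 342 = 454)
311912 + g(-388, -327) = 311912 + 454 = 312366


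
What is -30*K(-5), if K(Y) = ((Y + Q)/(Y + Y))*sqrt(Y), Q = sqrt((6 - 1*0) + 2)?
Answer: I*sqrt(5)*(-15 + 6*sqrt(2)) ≈ -14.567*I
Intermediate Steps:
Q = 2*sqrt(2) (Q = sqrt((6 + 0) + 2) = sqrt(6 + 2) = sqrt(8) = 2*sqrt(2) ≈ 2.8284)
K(Y) = (Y + 2*sqrt(2))/(2*sqrt(Y)) (K(Y) = ((Y + 2*sqrt(2))/(Y + Y))*sqrt(Y) = ((Y + 2*sqrt(2))/((2*Y)))*sqrt(Y) = ((Y + 2*sqrt(2))*(1/(2*Y)))*sqrt(Y) = ((Y + 2*sqrt(2))/(2*Y))*sqrt(Y) = (Y + 2*sqrt(2))/(2*sqrt(Y)))
-30*K(-5) = -30*(sqrt(2) + (1/2)*(-5))/sqrt(-5) = -30*(-I*sqrt(5)/5)*(sqrt(2) - 5/2) = -30*(-I*sqrt(5)/5)*(-5/2 + sqrt(2)) = -(-6)*I*sqrt(5)*(-5/2 + sqrt(2)) = 6*I*sqrt(5)*(-5/2 + sqrt(2))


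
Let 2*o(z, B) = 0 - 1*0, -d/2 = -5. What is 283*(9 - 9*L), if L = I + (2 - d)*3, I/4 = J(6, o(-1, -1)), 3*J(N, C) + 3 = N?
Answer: 53487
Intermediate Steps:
d = 10 (d = -2*(-5) = 10)
o(z, B) = 0 (o(z, B) = (0 - 1*0)/2 = (0 + 0)/2 = (1/2)*0 = 0)
J(N, C) = -1 + N/3
I = 4 (I = 4*(-1 + (1/3)*6) = 4*(-1 + 2) = 4*1 = 4)
L = -20 (L = 4 + (2 - 1*10)*3 = 4 + (2 - 10)*3 = 4 - 8*3 = 4 - 24 = -20)
283*(9 - 9*L) = 283*(9 - 9*(-20)) = 283*(9 + 180) = 283*189 = 53487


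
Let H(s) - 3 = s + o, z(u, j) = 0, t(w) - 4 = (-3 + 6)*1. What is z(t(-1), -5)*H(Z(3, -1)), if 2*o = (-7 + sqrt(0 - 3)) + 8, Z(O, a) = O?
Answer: 0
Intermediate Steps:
o = 1/2 + I*sqrt(3)/2 (o = ((-7 + sqrt(0 - 3)) + 8)/2 = ((-7 + sqrt(-3)) + 8)/2 = ((-7 + I*sqrt(3)) + 8)/2 = (1 + I*sqrt(3))/2 = 1/2 + I*sqrt(3)/2 ≈ 0.5 + 0.86602*I)
t(w) = 7 (t(w) = 4 + (-3 + 6)*1 = 4 + 3*1 = 4 + 3 = 7)
H(s) = 7/2 + s + I*sqrt(3)/2 (H(s) = 3 + (s + (1/2 + I*sqrt(3)/2)) = 3 + (1/2 + s + I*sqrt(3)/2) = 7/2 + s + I*sqrt(3)/2)
z(t(-1), -5)*H(Z(3, -1)) = 0*(7/2 + 3 + I*sqrt(3)/2) = 0*(13/2 + I*sqrt(3)/2) = 0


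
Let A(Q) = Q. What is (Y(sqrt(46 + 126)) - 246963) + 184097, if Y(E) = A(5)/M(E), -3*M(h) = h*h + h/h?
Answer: -10875833/173 ≈ -62866.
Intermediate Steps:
M(h) = -1/3 - h**2/3 (M(h) = -(h*h + h/h)/3 = -(h**2 + 1)/3 = -(1 + h**2)/3 = -1/3 - h**2/3)
Y(E) = 5/(-1/3 - E**2/3)
(Y(sqrt(46 + 126)) - 246963) + 184097 = (-15/(1 + (sqrt(46 + 126))**2) - 246963) + 184097 = (-15/(1 + (sqrt(172))**2) - 246963) + 184097 = (-15/(1 + (2*sqrt(43))**2) - 246963) + 184097 = (-15/(1 + 172) - 246963) + 184097 = (-15/173 - 246963) + 184097 = -42724614/173 + 184097 = -10875833/173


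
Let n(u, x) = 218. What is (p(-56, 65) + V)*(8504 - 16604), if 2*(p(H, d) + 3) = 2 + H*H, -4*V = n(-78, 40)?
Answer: -12243150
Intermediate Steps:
V = -109/2 (V = -¼*218 = -109/2 ≈ -54.500)
p(H, d) = -2 + H²/2 (p(H, d) = -3 + (2 + H*H)/2 = -3 + (2 + H²)/2 = -3 + (1 + H²/2) = -2 + H²/2)
(p(-56, 65) + V)*(8504 - 16604) = ((-2 + (½)*(-56)²) - 109/2)*(8504 - 16604) = ((-2 + (½)*3136) - 109/2)*(-8100) = ((-2 + 1568) - 109/2)*(-8100) = (1566 - 109/2)*(-8100) = (3023/2)*(-8100) = -12243150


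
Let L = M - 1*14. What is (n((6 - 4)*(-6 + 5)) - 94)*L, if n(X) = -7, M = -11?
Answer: 2525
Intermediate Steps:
L = -25 (L = -11 - 1*14 = -11 - 14 = -25)
(n((6 - 4)*(-6 + 5)) - 94)*L = (-7 - 94)*(-25) = -101*(-25) = 2525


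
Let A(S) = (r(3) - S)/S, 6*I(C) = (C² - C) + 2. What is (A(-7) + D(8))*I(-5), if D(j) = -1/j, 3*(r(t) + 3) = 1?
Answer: -250/63 ≈ -3.9683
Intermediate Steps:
r(t) = -8/3 (r(t) = -3 + (⅓)*1 = -3 + ⅓ = -8/3)
I(C) = ⅓ - C/6 + C²/6 (I(C) = ((C² - C) + 2)/6 = (2 + C² - C)/6 = ⅓ - C/6 + C²/6)
A(S) = (-8/3 - S)/S
(A(-7) + D(8))*I(-5) = ((-8/3 - 1*(-7))/(-7) - 1/8)*(⅓ - ⅙*(-5) + (⅙)*(-5)²) = (-(-8/3 + 7)/7 - 1*⅛)*(⅓ + ⅚ + (⅙)*25) = (-⅐*13/3 - ⅛)*(⅓ + ⅚ + 25/6) = (-13/21 - ⅛)*(16/3) = -125/168*16/3 = -250/63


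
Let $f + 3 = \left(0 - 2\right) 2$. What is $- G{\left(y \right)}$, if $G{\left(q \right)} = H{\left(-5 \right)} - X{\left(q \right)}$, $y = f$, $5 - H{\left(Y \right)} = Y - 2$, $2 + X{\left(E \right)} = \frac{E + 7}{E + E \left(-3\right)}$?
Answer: $-14$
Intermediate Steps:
$X{\left(E \right)} = -2 - \frac{7 + E}{2 E}$ ($X{\left(E \right)} = -2 + \frac{E + 7}{E + E \left(-3\right)} = -2 + \frac{7 + E}{E - 3 E} = -2 + \frac{7 + E}{\left(-2\right) E} = -2 + \left(7 + E\right) \left(- \frac{1}{2 E}\right) = -2 - \frac{7 + E}{2 E}$)
$f = -7$ ($f = -3 + \left(0 - 2\right) 2 = -3 - 4 = -7$)
$H{\left(Y \right)} = 7 - Y$ ($H{\left(Y \right)} = 5 - \left(Y - 2\right) = 5 - \left(-2 + Y\right) = 7 - Y$)
$y = -7$
$G{\left(q \right)} = 12 - \frac{-7 - 5 q}{2 q}$ ($G{\left(q \right)} = \left(7 - -5\right) - \frac{-7 - 5 q}{2 q} = \left(7 + 5\right) - \frac{-7 - 5 q}{2 q} = 12 - \frac{-7 - 5 q}{2 q}$)
$- G{\left(y \right)} = - \frac{7 + 29 \left(-7\right)}{2 \left(-7\right)} = - \frac{\left(-1\right) \left(7 - 203\right)}{2 \cdot 7} = - \frac{\left(-1\right) \left(-196\right)}{2 \cdot 7} = \left(-1\right) 14 = -14$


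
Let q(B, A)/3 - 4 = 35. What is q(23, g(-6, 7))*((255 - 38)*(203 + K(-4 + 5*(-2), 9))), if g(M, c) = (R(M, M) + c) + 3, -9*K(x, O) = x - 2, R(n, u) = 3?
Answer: 5199103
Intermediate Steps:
K(x, O) = 2/9 - x/9 (K(x, O) = -(x - 2)/9 = -(-2 + x)/9 = 2/9 - x/9)
g(M, c) = 6 + c (g(M, c) = (3 + c) + 3 = 6 + c)
q(B, A) = 117 (q(B, A) = 12 + 3*35 = 12 + 105 = 117)
q(23, g(-6, 7))*((255 - 38)*(203 + K(-4 + 5*(-2), 9))) = 117*((255 - 38)*(203 + (2/9 - (-4 + 5*(-2))/9))) = 117*(217*(203 + (2/9 - (-4 - 10)/9))) = 117*(217*(203 + (2/9 - ⅑*(-14)))) = 117*(217*(203 + (2/9 + 14/9))) = 117*(217*(203 + 16/9)) = 117*(217*(1843/9)) = 117*(399931/9) = 5199103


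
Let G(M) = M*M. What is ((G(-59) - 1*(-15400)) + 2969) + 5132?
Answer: 26982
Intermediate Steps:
G(M) = M**2
((G(-59) - 1*(-15400)) + 2969) + 5132 = (((-59)**2 - 1*(-15400)) + 2969) + 5132 = ((3481 + 15400) + 2969) + 5132 = (18881 + 2969) + 5132 = 21850 + 5132 = 26982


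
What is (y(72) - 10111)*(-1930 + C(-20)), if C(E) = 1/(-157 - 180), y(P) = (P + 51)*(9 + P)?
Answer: 96260828/337 ≈ 2.8564e+5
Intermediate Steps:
y(P) = (9 + P)*(51 + P) (y(P) = (51 + P)*(9 + P) = (9 + P)*(51 + P))
C(E) = -1/337 (C(E) = 1/(-337) = -1/337)
(y(72) - 10111)*(-1930 + C(-20)) = ((459 + 72**2 + 60*72) - 10111)*(-1930 - 1/337) = ((459 + 5184 + 4320) - 10111)*(-650411/337) = (9963 - 10111)*(-650411/337) = -148*(-650411/337) = 96260828/337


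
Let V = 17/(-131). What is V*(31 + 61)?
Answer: -1564/131 ≈ -11.939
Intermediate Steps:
V = -17/131 (V = 17*(-1/131) = -17/131 ≈ -0.12977)
V*(31 + 61) = -17*(31 + 61)/131 = -17/131*92 = -1564/131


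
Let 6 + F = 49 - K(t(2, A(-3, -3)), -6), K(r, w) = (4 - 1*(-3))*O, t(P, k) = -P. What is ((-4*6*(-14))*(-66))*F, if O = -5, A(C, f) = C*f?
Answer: -1729728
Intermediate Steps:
K(r, w) = -35 (K(r, w) = (4 - 1*(-3))*(-5) = (4 + 3)*(-5) = 7*(-5) = -35)
F = 78 (F = -6 + (49 - 1*(-35)) = -6 + (49 + 35) = -6 + 84 = 78)
((-4*6*(-14))*(-66))*F = ((-4*6*(-14))*(-66))*78 = (-24*(-14)*(-66))*78 = (336*(-66))*78 = -22176*78 = -1729728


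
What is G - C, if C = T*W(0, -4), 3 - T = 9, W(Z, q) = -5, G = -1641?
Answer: -1671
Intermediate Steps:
T = -6 (T = 3 - 1*9 = 3 - 9 = -6)
C = 30 (C = -6*(-5) = 30)
G - C = -1641 - 1*30 = -1641 - 30 = -1671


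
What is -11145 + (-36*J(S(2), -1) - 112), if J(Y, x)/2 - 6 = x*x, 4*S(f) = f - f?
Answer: -11761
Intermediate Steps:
S(f) = 0 (S(f) = (f - f)/4 = (1/4)*0 = 0)
J(Y, x) = 12 + 2*x**2 (J(Y, x) = 12 + 2*(x*x) = 12 + 2*x**2)
-11145 + (-36*J(S(2), -1) - 112) = -11145 + (-36*(12 + 2*(-1)**2) - 112) = -11145 + (-36*(12 + 2*1) - 112) = -11145 + (-36*(12 + 2) - 112) = -11145 + (-36*14 - 112) = -11145 + (-504 - 112) = -11145 - 616 = -11761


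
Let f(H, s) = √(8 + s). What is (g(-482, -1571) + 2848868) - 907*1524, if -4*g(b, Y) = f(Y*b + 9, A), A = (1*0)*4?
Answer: 1466600 - √2/2 ≈ 1.4666e+6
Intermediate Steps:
A = 0 (A = 0*4 = 0)
g(b, Y) = -√2/2 (g(b, Y) = -√(8 + 0)/4 = -√2/2)
(g(-482, -1571) + 2848868) - 907*1524 = (-√2/2 + 2848868) - 907*1524 = (2848868 - √2/2) - 1382268 = 1466600 - √2/2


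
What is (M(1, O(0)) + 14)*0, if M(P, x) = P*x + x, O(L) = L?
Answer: 0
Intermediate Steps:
M(P, x) = x + P*x
(M(1, O(0)) + 14)*0 = (0*(1 + 1) + 14)*0 = (0*2 + 14)*0 = (0 + 14)*0 = 14*0 = 0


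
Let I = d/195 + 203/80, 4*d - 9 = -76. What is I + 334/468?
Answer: 2279/720 ≈ 3.1653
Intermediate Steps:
d = -67/4 (d = 9/4 + (1/4)*(-76) = 9/4 - 19 = -67/4 ≈ -16.750)
I = 7649/3120 (I = -67/4/195 + 203/80 = -67/4*1/195 + 203*(1/80) = -67/780 + 203/80 = 7649/3120 ≈ 2.4516)
I + 334/468 = 7649/3120 + 334/468 = 7649/3120 + 334*(1/468) = 7649/3120 + 167/234 = 2279/720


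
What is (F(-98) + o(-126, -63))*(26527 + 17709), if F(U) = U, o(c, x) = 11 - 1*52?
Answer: -6148804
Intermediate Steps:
o(c, x) = -41 (o(c, x) = 11 - 52 = -41)
(F(-98) + o(-126, -63))*(26527 + 17709) = (-98 - 41)*(26527 + 17709) = -139*44236 = -6148804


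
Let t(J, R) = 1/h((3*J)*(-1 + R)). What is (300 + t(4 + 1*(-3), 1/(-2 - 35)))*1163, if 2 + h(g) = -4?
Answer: 2092237/6 ≈ 3.4871e+5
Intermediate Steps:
h(g) = -6 (h(g) = -2 - 4 = -6)
t(J, R) = -⅙ (t(J, R) = 1/(-6) = -⅙)
(300 + t(4 + 1*(-3), 1/(-2 - 35)))*1163 = (300 - ⅙)*1163 = (1799/6)*1163 = 2092237/6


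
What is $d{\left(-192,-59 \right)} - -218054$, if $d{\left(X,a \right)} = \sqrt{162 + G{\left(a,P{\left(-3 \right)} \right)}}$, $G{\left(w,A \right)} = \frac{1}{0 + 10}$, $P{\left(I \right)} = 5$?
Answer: $218054 + \frac{\sqrt{16210}}{10} \approx 2.1807 \cdot 10^{5}$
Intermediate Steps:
$G{\left(w,A \right)} = \frac{1}{10}$
$d{\left(X,a \right)} = \frac{\sqrt{16210}}{10}$ ($d{\left(X,a \right)} = \sqrt{162 + \frac{1}{10}} = \sqrt{\frac{1621}{10}} = \frac{\sqrt{16210}}{10}$)
$d{\left(-192,-59 \right)} - -218054 = \frac{\sqrt{16210}}{10} - -218054 = \frac{\sqrt{16210}}{10} + 218054 = 218054 + \frac{\sqrt{16210}}{10}$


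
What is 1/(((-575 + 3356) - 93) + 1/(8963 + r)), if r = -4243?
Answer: 4720/12687361 ≈ 0.00037202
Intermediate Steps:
1/(((-575 + 3356) - 93) + 1/(8963 + r)) = 1/(((-575 + 3356) - 93) + 1/(8963 - 4243)) = 1/((2781 - 93) + 1/4720) = 1/(2688 + 1/4720) = 1/(12687361/4720) = 4720/12687361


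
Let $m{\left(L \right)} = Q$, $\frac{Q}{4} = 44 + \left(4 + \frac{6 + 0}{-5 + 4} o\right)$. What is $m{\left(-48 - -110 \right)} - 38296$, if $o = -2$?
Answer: $-38056$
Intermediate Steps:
$Q = 240$ ($Q = 4 \left(44 + \left(4 + \frac{6 + 0}{-5 + 4} \left(-2\right)\right)\right) = 4 \left(44 + \left(4 + \frac{6}{-1} \left(-2\right)\right)\right) = 4 \left(44 + \left(4 + 6 \left(-1\right) \left(-2\right)\right)\right) = 4 \left(44 + \left(4 - -12\right)\right) = 4 \left(44 + \left(4 + 12\right)\right) = 4 \left(44 + 16\right) = 4 \cdot 60 = 240$)
$m{\left(L \right)} = 240$
$m{\left(-48 - -110 \right)} - 38296 = 240 - 38296 = -38056$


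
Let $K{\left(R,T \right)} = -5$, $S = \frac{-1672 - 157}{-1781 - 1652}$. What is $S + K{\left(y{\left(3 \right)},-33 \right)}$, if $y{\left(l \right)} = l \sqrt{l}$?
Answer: $- \frac{15336}{3433} \approx -4.4672$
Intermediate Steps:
$S = \frac{1829}{3433}$ ($S = - \frac{1829}{-3433} = \left(-1829\right) \left(- \frac{1}{3433}\right) = \frac{1829}{3433} \approx 0.53277$)
$y{\left(l \right)} = l^{\frac{3}{2}}$
$S + K{\left(y{\left(3 \right)},-33 \right)} = \frac{1829}{3433} - 5 = - \frac{15336}{3433}$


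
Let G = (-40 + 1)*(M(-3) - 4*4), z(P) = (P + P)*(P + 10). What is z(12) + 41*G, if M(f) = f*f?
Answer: 11721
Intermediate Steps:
M(f) = f**2
z(P) = 2*P*(10 + P) (z(P) = (2*P)*(10 + P) = 2*P*(10 + P))
G = 273 (G = (-40 + 1)*((-3)**2 - 4*4) = -39*(9 - 16) = -39*(-7) = 273)
z(12) + 41*G = 2*12*(10 + 12) + 41*273 = 2*12*22 + 11193 = 528 + 11193 = 11721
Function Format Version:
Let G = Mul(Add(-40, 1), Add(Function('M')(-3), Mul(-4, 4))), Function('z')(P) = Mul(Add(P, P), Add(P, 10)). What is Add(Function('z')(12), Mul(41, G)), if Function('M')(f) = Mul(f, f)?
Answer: 11721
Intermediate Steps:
Function('M')(f) = Pow(f, 2)
Function('z')(P) = Mul(2, P, Add(10, P)) (Function('z')(P) = Mul(Mul(2, P), Add(10, P)) = Mul(2, P, Add(10, P)))
G = 273 (G = Mul(Add(-40, 1), Add(Pow(-3, 2), Mul(-4, 4))) = Mul(-39, Add(9, -16)) = Mul(-39, -7) = 273)
Add(Function('z')(12), Mul(41, G)) = Add(Mul(2, 12, Add(10, 12)), Mul(41, 273)) = Add(Mul(2, 12, 22), 11193) = Add(528, 11193) = 11721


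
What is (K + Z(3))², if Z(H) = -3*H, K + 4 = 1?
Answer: 144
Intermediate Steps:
K = -3 (K = -4 + 1 = -3)
(K + Z(3))² = (-3 - 3*3)² = (-3 - 9)² = (-12)² = 144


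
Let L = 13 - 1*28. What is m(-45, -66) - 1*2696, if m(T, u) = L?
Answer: -2711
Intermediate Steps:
L = -15 (L = 13 - 28 = -15)
m(T, u) = -15
m(-45, -66) - 1*2696 = -15 - 1*2696 = -15 - 2696 = -2711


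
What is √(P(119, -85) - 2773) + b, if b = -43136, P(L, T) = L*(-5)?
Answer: -43136 + 2*I*√842 ≈ -43136.0 + 58.034*I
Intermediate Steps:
P(L, T) = -5*L
√(P(119, -85) - 2773) + b = √(-5*119 - 2773) - 43136 = √(-595 - 2773) - 43136 = √(-3368) - 43136 = 2*I*√842 - 43136 = -43136 + 2*I*√842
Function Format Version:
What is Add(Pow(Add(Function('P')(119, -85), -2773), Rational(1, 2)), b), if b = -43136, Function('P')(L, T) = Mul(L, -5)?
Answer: Add(-43136, Mul(2, I, Pow(842, Rational(1, 2)))) ≈ Add(-43136., Mul(58.034, I))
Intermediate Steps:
Function('P')(L, T) = Mul(-5, L)
Add(Pow(Add(Function('P')(119, -85), -2773), Rational(1, 2)), b) = Add(Pow(Add(Mul(-5, 119), -2773), Rational(1, 2)), -43136) = Add(Pow(Add(-595, -2773), Rational(1, 2)), -43136) = Add(Pow(-3368, Rational(1, 2)), -43136) = Add(Mul(2, I, Pow(842, Rational(1, 2))), -43136) = Add(-43136, Mul(2, I, Pow(842, Rational(1, 2))))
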